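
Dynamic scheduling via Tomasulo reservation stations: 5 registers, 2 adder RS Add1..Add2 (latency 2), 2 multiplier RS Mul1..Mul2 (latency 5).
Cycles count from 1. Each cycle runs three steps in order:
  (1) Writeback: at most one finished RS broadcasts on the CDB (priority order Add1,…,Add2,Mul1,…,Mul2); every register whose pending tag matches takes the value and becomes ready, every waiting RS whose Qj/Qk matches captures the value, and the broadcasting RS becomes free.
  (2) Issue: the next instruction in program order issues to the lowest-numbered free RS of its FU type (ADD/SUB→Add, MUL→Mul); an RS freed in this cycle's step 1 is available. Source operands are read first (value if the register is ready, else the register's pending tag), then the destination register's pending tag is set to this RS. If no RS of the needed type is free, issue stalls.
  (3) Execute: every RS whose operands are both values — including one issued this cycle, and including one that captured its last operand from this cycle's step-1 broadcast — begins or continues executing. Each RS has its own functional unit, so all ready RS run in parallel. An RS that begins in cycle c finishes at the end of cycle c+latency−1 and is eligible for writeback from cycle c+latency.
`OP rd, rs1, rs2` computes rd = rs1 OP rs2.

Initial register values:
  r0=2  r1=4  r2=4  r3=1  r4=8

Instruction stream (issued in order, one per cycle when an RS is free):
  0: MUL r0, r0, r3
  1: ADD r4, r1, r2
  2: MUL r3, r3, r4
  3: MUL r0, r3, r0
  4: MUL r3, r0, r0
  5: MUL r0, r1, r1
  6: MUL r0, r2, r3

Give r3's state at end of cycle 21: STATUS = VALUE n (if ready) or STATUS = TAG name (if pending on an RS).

STATUS = VALUE 256

  c1: issue MUL r0<-Mul1  regs: r0:Mul1,r1:4,r2:4,r3:1,r4:8
  c2: issue ADD r4<-Add1  regs: r0:Mul1,r1:4,r2:4,r3:1,r4:Add1
  c3: issue MUL r3<-Mul2  regs: r0:Mul1,r1:4,r2:4,r3:Mul2,r4:Add1
  c4: CDB Add1=8; stall  regs: r0:Mul1,r1:4,r2:4,r3:Mul2,r4:8
  c5: stall  regs: r0:Mul1,r1:4,r2:4,r3:Mul2,r4:8
  c6: CDB Mul1=2; issue MUL r0<-Mul1  regs: r0:Mul1,r1:4,r2:4,r3:Mul2,r4:8
  c7: stall  regs: r0:Mul1,r1:4,r2:4,r3:Mul2,r4:8
  c8: stall  regs: r0:Mul1,r1:4,r2:4,r3:Mul2,r4:8
  c9: CDB Mul2=8; issue MUL r3<-Mul2  regs: r0:Mul1,r1:4,r2:4,r3:Mul2,r4:8
  c10: stall  regs: r0:Mul1,r1:4,r2:4,r3:Mul2,r4:8
  c11: stall  regs: r0:Mul1,r1:4,r2:4,r3:Mul2,r4:8
  c12: stall  regs: r0:Mul1,r1:4,r2:4,r3:Mul2,r4:8
  c13: stall  regs: r0:Mul1,r1:4,r2:4,r3:Mul2,r4:8
  c14: CDB Mul1=16; issue MUL r0<-Mul1  regs: r0:Mul1,r1:4,r2:4,r3:Mul2,r4:8
  c15: stall  regs: r0:Mul1,r1:4,r2:4,r3:Mul2,r4:8
  c16: stall  regs: r0:Mul1,r1:4,r2:4,r3:Mul2,r4:8
  c17: stall  regs: r0:Mul1,r1:4,r2:4,r3:Mul2,r4:8
  c18: stall  regs: r0:Mul1,r1:4,r2:4,r3:Mul2,r4:8
  c19: CDB Mul1=16; issue MUL r0<-Mul1  regs: r0:Mul1,r1:4,r2:4,r3:Mul2,r4:8
  c20: CDB Mul2=256  regs: r0:Mul1,r1:4,r2:4,r3:256,r4:8
  c21: -  regs: r0:Mul1,r1:4,r2:4,r3:256,r4:8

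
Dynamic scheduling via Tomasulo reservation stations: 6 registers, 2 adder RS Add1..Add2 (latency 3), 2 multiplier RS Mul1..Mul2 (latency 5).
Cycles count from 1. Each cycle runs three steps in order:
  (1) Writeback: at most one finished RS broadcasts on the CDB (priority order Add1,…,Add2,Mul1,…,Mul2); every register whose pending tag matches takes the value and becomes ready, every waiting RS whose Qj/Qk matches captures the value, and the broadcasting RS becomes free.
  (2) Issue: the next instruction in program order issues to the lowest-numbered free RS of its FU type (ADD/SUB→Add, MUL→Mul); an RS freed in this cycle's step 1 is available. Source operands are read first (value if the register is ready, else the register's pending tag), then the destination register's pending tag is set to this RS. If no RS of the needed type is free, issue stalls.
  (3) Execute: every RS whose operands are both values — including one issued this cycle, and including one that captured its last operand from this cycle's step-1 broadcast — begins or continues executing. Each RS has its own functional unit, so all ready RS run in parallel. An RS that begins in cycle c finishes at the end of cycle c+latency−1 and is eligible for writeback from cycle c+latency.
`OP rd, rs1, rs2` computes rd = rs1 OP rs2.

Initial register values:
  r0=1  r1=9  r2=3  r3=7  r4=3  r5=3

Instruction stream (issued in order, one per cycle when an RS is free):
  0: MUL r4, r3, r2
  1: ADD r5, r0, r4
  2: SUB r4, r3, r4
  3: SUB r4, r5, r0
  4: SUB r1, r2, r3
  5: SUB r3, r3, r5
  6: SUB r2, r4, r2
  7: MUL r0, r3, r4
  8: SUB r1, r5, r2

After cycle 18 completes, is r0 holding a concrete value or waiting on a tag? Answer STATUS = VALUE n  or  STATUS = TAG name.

STATUS = TAG Mul1

cycle 1: issue MUL r4<-Mul1 // r0:1,r1:9,r2:3,r3:7,r4:Mul1,r5:3
cycle 2: issue ADD r5<-Add1 // r0:1,r1:9,r2:3,r3:7,r4:Mul1,r5:Add1
cycle 3: issue SUB r4<-Add2 // r0:1,r1:9,r2:3,r3:7,r4:Add2,r5:Add1
cycle 4: stall // r0:1,r1:9,r2:3,r3:7,r4:Add2,r5:Add1
cycle 5: stall // r0:1,r1:9,r2:3,r3:7,r4:Add2,r5:Add1
cycle 6: CDB Mul1=21; stall // r0:1,r1:9,r2:3,r3:7,r4:Add2,r5:Add1
cycle 7: stall // r0:1,r1:9,r2:3,r3:7,r4:Add2,r5:Add1
cycle 8: stall // r0:1,r1:9,r2:3,r3:7,r4:Add2,r5:Add1
cycle 9: CDB Add1=22; issue SUB r4<-Add1 // r0:1,r1:9,r2:3,r3:7,r4:Add1,r5:22
cycle 10: CDB Add2=-14; issue SUB r1<-Add2 // r0:1,r1:Add2,r2:3,r3:7,r4:Add1,r5:22
cycle 11: stall // r0:1,r1:Add2,r2:3,r3:7,r4:Add1,r5:22
cycle 12: CDB Add1=21; issue SUB r3<-Add1 // r0:1,r1:Add2,r2:3,r3:Add1,r4:21,r5:22
cycle 13: CDB Add2=-4; issue SUB r2<-Add2 // r0:1,r1:-4,r2:Add2,r3:Add1,r4:21,r5:22
cycle 14: issue MUL r0<-Mul1 // r0:Mul1,r1:-4,r2:Add2,r3:Add1,r4:21,r5:22
cycle 15: CDB Add1=-15; issue SUB r1<-Add1 // r0:Mul1,r1:Add1,r2:Add2,r3:-15,r4:21,r5:22
cycle 16: CDB Add2=18 // r0:Mul1,r1:Add1,r2:18,r3:-15,r4:21,r5:22
cycle 17: - // r0:Mul1,r1:Add1,r2:18,r3:-15,r4:21,r5:22
cycle 18: - // r0:Mul1,r1:Add1,r2:18,r3:-15,r4:21,r5:22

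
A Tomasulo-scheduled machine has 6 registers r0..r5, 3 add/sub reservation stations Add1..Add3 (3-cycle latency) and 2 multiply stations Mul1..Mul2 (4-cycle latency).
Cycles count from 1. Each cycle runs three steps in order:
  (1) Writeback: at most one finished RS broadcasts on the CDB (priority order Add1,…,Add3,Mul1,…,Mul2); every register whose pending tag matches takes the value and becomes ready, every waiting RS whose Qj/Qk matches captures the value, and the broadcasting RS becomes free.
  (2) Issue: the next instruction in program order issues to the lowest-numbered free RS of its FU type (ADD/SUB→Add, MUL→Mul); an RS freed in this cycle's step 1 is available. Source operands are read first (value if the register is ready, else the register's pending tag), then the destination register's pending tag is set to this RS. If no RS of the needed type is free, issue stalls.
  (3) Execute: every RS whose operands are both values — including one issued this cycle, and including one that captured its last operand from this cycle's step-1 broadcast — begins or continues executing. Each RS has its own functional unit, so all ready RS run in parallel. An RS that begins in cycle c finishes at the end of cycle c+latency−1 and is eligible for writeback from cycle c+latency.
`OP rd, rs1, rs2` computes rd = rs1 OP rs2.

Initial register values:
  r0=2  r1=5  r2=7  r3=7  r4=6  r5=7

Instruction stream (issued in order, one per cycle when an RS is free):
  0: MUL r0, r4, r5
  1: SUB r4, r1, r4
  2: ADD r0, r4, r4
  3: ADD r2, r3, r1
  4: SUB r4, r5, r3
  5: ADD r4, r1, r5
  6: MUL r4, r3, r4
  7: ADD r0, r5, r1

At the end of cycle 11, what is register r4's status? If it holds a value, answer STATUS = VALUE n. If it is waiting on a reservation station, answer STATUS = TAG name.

c1: issue MUL r0<-Mul1 | r0:Mul1,r1:5,r2:7,r3:7,r4:6,r5:7
c2: issue SUB r4<-Add1 | r0:Mul1,r1:5,r2:7,r3:7,r4:Add1,r5:7
c3: issue ADD r0<-Add2 | r0:Add2,r1:5,r2:7,r3:7,r4:Add1,r5:7
c4: issue ADD r2<-Add3 | r0:Add2,r1:5,r2:Add3,r3:7,r4:Add1,r5:7
c5: CDB Add1=-1; issue SUB r4<-Add1 | r0:Add2,r1:5,r2:Add3,r3:7,r4:Add1,r5:7
c6: CDB Mul1=42; stall | r0:Add2,r1:5,r2:Add3,r3:7,r4:Add1,r5:7
c7: CDB Add3=12; issue ADD r4<-Add3 | r0:Add2,r1:5,r2:12,r3:7,r4:Add3,r5:7
c8: CDB Add1=0; issue MUL r4<-Mul1 | r0:Add2,r1:5,r2:12,r3:7,r4:Mul1,r5:7
c9: CDB Add2=-2; issue ADD r0<-Add1 | r0:Add1,r1:5,r2:12,r3:7,r4:Mul1,r5:7
c10: CDB Add3=12 | r0:Add1,r1:5,r2:12,r3:7,r4:Mul1,r5:7
c11: - | r0:Add1,r1:5,r2:12,r3:7,r4:Mul1,r5:7

STATUS = TAG Mul1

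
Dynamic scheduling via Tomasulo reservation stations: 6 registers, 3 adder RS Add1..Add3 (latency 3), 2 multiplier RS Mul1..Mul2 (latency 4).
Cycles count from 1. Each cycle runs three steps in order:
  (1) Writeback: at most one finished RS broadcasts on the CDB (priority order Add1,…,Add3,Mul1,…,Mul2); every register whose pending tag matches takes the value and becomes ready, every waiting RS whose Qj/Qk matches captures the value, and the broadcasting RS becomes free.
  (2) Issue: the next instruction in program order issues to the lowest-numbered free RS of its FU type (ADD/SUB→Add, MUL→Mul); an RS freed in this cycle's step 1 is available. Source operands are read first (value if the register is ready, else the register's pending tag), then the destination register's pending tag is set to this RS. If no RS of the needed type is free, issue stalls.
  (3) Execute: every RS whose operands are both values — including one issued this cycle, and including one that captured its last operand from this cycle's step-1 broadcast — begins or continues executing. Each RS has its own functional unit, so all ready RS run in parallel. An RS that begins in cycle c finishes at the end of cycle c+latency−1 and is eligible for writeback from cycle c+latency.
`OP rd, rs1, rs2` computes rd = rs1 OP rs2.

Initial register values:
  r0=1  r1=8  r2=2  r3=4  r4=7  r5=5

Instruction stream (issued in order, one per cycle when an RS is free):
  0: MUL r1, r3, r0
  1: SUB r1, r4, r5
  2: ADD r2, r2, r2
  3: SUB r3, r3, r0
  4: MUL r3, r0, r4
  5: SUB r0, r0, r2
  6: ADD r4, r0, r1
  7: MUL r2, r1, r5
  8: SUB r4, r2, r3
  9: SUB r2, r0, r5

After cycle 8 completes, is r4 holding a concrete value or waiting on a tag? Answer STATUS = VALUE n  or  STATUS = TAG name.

STATUS = TAG Add2

cycle 1: issue MUL r1<-Mul1 // r0:1,r1:Mul1,r2:2,r3:4,r4:7,r5:5
cycle 2: issue SUB r1<-Add1 // r0:1,r1:Add1,r2:2,r3:4,r4:7,r5:5
cycle 3: issue ADD r2<-Add2 // r0:1,r1:Add1,r2:Add2,r3:4,r4:7,r5:5
cycle 4: issue SUB r3<-Add3 // r0:1,r1:Add1,r2:Add2,r3:Add3,r4:7,r5:5
cycle 5: CDB Add1=2; issue MUL r3<-Mul2 // r0:1,r1:2,r2:Add2,r3:Mul2,r4:7,r5:5
cycle 6: CDB Add2=4; issue SUB r0<-Add1 // r0:Add1,r1:2,r2:4,r3:Mul2,r4:7,r5:5
cycle 7: CDB Add3=3; issue ADD r4<-Add2 // r0:Add1,r1:2,r2:4,r3:Mul2,r4:Add2,r5:5
cycle 8: CDB Mul1=4; issue MUL r2<-Mul1 // r0:Add1,r1:2,r2:Mul1,r3:Mul2,r4:Add2,r5:5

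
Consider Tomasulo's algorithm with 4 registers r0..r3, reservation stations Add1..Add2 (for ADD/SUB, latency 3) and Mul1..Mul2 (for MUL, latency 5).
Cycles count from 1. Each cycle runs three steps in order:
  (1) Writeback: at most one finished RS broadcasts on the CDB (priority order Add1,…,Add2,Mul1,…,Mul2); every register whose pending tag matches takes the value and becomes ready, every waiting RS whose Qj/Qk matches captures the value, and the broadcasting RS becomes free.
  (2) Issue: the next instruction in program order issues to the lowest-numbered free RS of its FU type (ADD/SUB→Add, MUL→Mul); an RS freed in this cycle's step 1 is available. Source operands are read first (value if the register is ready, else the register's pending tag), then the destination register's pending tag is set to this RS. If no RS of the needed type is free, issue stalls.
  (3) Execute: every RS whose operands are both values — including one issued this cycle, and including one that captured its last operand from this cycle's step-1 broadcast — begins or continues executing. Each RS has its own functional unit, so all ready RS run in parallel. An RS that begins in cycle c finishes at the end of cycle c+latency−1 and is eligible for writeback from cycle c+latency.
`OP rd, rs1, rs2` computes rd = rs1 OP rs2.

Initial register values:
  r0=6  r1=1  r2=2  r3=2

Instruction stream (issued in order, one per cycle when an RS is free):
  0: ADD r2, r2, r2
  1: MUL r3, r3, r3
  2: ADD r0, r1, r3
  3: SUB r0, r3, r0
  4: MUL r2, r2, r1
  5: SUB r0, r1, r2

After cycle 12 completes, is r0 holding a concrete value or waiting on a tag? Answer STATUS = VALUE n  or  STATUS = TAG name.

cycle 1: issue ADD r2<-Add1 // r0:6,r1:1,r2:Add1,r3:2
cycle 2: issue MUL r3<-Mul1 // r0:6,r1:1,r2:Add1,r3:Mul1
cycle 3: issue ADD r0<-Add2 // r0:Add2,r1:1,r2:Add1,r3:Mul1
cycle 4: CDB Add1=4; issue SUB r0<-Add1 // r0:Add1,r1:1,r2:4,r3:Mul1
cycle 5: issue MUL r2<-Mul2 // r0:Add1,r1:1,r2:Mul2,r3:Mul1
cycle 6: stall // r0:Add1,r1:1,r2:Mul2,r3:Mul1
cycle 7: CDB Mul1=4; stall // r0:Add1,r1:1,r2:Mul2,r3:4
cycle 8: stall // r0:Add1,r1:1,r2:Mul2,r3:4
cycle 9: stall // r0:Add1,r1:1,r2:Mul2,r3:4
cycle 10: CDB Add2=5; issue SUB r0<-Add2 // r0:Add2,r1:1,r2:Mul2,r3:4
cycle 11: CDB Mul2=4 // r0:Add2,r1:1,r2:4,r3:4
cycle 12: - // r0:Add2,r1:1,r2:4,r3:4

STATUS = TAG Add2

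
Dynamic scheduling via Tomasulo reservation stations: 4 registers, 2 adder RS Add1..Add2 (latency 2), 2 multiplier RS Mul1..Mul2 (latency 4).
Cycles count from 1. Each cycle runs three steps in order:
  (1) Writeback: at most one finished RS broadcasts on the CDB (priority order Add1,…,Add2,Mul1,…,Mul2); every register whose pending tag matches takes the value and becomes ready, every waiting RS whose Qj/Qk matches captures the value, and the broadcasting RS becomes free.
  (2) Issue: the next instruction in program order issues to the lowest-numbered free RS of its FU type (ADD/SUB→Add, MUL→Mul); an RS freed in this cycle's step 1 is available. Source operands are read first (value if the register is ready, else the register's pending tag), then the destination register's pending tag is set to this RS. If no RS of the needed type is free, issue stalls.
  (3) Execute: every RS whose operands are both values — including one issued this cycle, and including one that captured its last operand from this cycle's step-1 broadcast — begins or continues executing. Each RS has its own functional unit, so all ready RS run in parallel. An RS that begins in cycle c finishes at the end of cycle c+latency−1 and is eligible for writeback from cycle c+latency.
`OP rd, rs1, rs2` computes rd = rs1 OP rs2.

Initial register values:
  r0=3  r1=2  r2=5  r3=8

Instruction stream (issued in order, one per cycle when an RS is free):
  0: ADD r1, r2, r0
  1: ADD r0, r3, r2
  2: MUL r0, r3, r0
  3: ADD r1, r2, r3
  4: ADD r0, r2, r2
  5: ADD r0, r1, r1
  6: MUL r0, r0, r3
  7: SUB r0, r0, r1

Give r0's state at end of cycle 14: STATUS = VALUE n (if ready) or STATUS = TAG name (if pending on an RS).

STATUS = VALUE 195

c1: issue ADD r1<-Add1 | r0:3,r1:Add1,r2:5,r3:8
c2: issue ADD r0<-Add2 | r0:Add2,r1:Add1,r2:5,r3:8
c3: CDB Add1=8; issue MUL r0<-Mul1 | r0:Mul1,r1:8,r2:5,r3:8
c4: CDB Add2=13; issue ADD r1<-Add1 | r0:Mul1,r1:Add1,r2:5,r3:8
c5: issue ADD r0<-Add2 | r0:Add2,r1:Add1,r2:5,r3:8
c6: CDB Add1=13; issue ADD r0<-Add1 | r0:Add1,r1:13,r2:5,r3:8
c7: CDB Add2=10; issue MUL r0<-Mul2 | r0:Mul2,r1:13,r2:5,r3:8
c8: CDB Add1=26; issue SUB r0<-Add1 | r0:Add1,r1:13,r2:5,r3:8
c9: CDB Mul1=104 | r0:Add1,r1:13,r2:5,r3:8
c10: - | r0:Add1,r1:13,r2:5,r3:8
c11: - | r0:Add1,r1:13,r2:5,r3:8
c12: CDB Mul2=208 | r0:Add1,r1:13,r2:5,r3:8
c13: - | r0:Add1,r1:13,r2:5,r3:8
c14: CDB Add1=195 | r0:195,r1:13,r2:5,r3:8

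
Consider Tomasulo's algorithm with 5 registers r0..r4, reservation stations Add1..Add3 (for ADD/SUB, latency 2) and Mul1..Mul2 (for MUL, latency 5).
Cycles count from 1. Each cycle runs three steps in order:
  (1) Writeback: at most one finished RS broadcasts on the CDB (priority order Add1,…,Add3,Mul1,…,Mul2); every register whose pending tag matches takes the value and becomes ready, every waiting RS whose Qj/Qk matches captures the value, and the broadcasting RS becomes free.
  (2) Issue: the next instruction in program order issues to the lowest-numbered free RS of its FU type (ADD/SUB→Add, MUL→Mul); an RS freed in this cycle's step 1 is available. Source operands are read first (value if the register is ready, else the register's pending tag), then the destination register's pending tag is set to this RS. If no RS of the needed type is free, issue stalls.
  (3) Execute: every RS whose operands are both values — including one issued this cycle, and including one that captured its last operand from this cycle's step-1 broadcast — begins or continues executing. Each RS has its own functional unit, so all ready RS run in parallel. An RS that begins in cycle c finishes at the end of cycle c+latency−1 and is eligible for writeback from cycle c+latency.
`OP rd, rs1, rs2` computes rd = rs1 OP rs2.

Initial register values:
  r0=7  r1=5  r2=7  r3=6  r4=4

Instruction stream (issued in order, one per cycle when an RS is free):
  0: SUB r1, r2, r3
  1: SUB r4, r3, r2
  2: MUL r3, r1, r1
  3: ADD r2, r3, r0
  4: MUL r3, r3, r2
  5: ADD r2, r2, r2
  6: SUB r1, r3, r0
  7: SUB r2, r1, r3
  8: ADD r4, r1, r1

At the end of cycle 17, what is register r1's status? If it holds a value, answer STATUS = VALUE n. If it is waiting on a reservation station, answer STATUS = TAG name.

  c1: issue SUB r1<-Add1  regs: r0:7,r1:Add1,r2:7,r3:6,r4:4
  c2: issue SUB r4<-Add2  regs: r0:7,r1:Add1,r2:7,r3:6,r4:Add2
  c3: CDB Add1=1; issue MUL r3<-Mul1  regs: r0:7,r1:1,r2:7,r3:Mul1,r4:Add2
  c4: CDB Add2=-1; issue ADD r2<-Add1  regs: r0:7,r1:1,r2:Add1,r3:Mul1,r4:-1
  c5: issue MUL r3<-Mul2  regs: r0:7,r1:1,r2:Add1,r3:Mul2,r4:-1
  c6: issue ADD r2<-Add2  regs: r0:7,r1:1,r2:Add2,r3:Mul2,r4:-1
  c7: issue SUB r1<-Add3  regs: r0:7,r1:Add3,r2:Add2,r3:Mul2,r4:-1
  c8: CDB Mul1=1; stall  regs: r0:7,r1:Add3,r2:Add2,r3:Mul2,r4:-1
  c9: stall  regs: r0:7,r1:Add3,r2:Add2,r3:Mul2,r4:-1
  c10: CDB Add1=8; issue SUB r2<-Add1  regs: r0:7,r1:Add3,r2:Add1,r3:Mul2,r4:-1
  c11: stall  regs: r0:7,r1:Add3,r2:Add1,r3:Mul2,r4:-1
  c12: CDB Add2=16; issue ADD r4<-Add2  regs: r0:7,r1:Add3,r2:Add1,r3:Mul2,r4:Add2
  c13: -  regs: r0:7,r1:Add3,r2:Add1,r3:Mul2,r4:Add2
  c14: -  regs: r0:7,r1:Add3,r2:Add1,r3:Mul2,r4:Add2
  c15: CDB Mul2=8  regs: r0:7,r1:Add3,r2:Add1,r3:8,r4:Add2
  c16: -  regs: r0:7,r1:Add3,r2:Add1,r3:8,r4:Add2
  c17: CDB Add3=1  regs: r0:7,r1:1,r2:Add1,r3:8,r4:Add2

STATUS = VALUE 1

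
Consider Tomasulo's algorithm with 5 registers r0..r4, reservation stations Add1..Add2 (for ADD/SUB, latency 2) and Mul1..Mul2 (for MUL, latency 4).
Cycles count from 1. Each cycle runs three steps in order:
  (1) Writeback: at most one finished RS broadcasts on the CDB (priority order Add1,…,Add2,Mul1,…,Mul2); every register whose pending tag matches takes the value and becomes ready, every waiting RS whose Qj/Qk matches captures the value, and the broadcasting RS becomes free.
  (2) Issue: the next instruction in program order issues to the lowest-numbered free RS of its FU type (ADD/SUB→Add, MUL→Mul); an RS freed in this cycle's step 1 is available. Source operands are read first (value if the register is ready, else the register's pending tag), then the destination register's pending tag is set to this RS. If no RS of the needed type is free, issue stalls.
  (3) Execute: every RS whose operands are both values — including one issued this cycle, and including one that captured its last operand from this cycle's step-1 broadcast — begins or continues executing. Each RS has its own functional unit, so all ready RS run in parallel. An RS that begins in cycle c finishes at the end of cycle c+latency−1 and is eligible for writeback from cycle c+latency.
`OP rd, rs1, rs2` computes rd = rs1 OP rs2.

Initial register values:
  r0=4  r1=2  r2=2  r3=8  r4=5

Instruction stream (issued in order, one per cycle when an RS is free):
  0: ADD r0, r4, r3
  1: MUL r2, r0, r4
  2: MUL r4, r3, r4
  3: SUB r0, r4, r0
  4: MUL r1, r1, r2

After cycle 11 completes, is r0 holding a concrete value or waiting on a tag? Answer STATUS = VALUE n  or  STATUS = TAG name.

STATUS = VALUE 27

c1: issue ADD r0<-Add1 | r0:Add1,r1:2,r2:2,r3:8,r4:5
c2: issue MUL r2<-Mul1 | r0:Add1,r1:2,r2:Mul1,r3:8,r4:5
c3: CDB Add1=13; issue MUL r4<-Mul2 | r0:13,r1:2,r2:Mul1,r3:8,r4:Mul2
c4: issue SUB r0<-Add1 | r0:Add1,r1:2,r2:Mul1,r3:8,r4:Mul2
c5: stall | r0:Add1,r1:2,r2:Mul1,r3:8,r4:Mul2
c6: stall | r0:Add1,r1:2,r2:Mul1,r3:8,r4:Mul2
c7: CDB Mul1=65; issue MUL r1<-Mul1 | r0:Add1,r1:Mul1,r2:65,r3:8,r4:Mul2
c8: CDB Mul2=40 | r0:Add1,r1:Mul1,r2:65,r3:8,r4:40
c9: - | r0:Add1,r1:Mul1,r2:65,r3:8,r4:40
c10: CDB Add1=27 | r0:27,r1:Mul1,r2:65,r3:8,r4:40
c11: CDB Mul1=130 | r0:27,r1:130,r2:65,r3:8,r4:40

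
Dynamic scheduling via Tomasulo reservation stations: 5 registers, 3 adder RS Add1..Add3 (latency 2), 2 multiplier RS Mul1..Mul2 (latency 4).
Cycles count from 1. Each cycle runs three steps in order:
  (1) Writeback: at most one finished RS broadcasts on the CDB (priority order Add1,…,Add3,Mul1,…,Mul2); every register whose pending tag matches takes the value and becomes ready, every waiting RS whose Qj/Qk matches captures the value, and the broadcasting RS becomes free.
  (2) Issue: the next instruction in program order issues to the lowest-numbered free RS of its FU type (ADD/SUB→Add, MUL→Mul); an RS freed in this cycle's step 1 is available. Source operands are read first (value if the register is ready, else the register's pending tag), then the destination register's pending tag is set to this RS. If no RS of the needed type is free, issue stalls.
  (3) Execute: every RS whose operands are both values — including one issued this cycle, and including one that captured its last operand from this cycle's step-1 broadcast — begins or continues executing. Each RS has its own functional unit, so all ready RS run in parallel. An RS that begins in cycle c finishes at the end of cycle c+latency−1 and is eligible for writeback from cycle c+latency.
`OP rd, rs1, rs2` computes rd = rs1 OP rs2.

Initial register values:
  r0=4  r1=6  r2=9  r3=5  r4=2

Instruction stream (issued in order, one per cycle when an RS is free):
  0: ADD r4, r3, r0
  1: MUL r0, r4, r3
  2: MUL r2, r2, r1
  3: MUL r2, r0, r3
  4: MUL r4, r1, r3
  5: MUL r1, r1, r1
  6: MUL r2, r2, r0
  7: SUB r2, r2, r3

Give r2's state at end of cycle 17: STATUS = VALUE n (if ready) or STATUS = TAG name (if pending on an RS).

  c1: issue ADD r4<-Add1  regs: r0:4,r1:6,r2:9,r3:5,r4:Add1
  c2: issue MUL r0<-Mul1  regs: r0:Mul1,r1:6,r2:9,r3:5,r4:Add1
  c3: CDB Add1=9; issue MUL r2<-Mul2  regs: r0:Mul1,r1:6,r2:Mul2,r3:5,r4:9
  c4: stall  regs: r0:Mul1,r1:6,r2:Mul2,r3:5,r4:9
  c5: stall  regs: r0:Mul1,r1:6,r2:Mul2,r3:5,r4:9
  c6: stall  regs: r0:Mul1,r1:6,r2:Mul2,r3:5,r4:9
  c7: CDB Mul1=45; issue MUL r2<-Mul1  regs: r0:45,r1:6,r2:Mul1,r3:5,r4:9
  c8: CDB Mul2=54; issue MUL r4<-Mul2  regs: r0:45,r1:6,r2:Mul1,r3:5,r4:Mul2
  c9: stall  regs: r0:45,r1:6,r2:Mul1,r3:5,r4:Mul2
  c10: stall  regs: r0:45,r1:6,r2:Mul1,r3:5,r4:Mul2
  c11: CDB Mul1=225; issue MUL r1<-Mul1  regs: r0:45,r1:Mul1,r2:225,r3:5,r4:Mul2
  c12: CDB Mul2=30; issue MUL r2<-Mul2  regs: r0:45,r1:Mul1,r2:Mul2,r3:5,r4:30
  c13: issue SUB r2<-Add1  regs: r0:45,r1:Mul1,r2:Add1,r3:5,r4:30
  c14: -  regs: r0:45,r1:Mul1,r2:Add1,r3:5,r4:30
  c15: CDB Mul1=36  regs: r0:45,r1:36,r2:Add1,r3:5,r4:30
  c16: CDB Mul2=10125  regs: r0:45,r1:36,r2:Add1,r3:5,r4:30
  c17: -  regs: r0:45,r1:36,r2:Add1,r3:5,r4:30

STATUS = TAG Add1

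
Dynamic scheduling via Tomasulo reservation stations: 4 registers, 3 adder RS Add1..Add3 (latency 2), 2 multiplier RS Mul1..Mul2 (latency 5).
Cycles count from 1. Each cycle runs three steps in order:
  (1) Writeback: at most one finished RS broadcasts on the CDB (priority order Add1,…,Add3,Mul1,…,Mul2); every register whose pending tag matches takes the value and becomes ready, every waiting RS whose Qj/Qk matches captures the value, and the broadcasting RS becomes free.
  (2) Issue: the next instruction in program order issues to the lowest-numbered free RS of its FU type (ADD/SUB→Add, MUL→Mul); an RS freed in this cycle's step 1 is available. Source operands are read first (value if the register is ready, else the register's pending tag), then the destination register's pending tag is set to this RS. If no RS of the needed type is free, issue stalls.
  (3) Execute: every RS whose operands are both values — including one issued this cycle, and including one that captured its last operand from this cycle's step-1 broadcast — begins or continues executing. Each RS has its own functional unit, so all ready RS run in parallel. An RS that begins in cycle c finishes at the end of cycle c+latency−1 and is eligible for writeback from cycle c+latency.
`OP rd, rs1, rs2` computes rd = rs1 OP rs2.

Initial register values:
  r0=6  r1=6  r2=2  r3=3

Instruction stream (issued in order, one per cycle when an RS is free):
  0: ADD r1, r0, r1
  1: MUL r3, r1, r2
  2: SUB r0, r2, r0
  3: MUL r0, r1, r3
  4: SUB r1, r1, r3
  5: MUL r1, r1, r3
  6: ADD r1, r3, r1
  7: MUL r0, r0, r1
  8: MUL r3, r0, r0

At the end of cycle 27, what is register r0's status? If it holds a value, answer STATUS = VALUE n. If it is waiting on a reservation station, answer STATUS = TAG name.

STATUS = VALUE -76032

cycle 1: issue ADD r1<-Add1 // r0:6,r1:Add1,r2:2,r3:3
cycle 2: issue MUL r3<-Mul1 // r0:6,r1:Add1,r2:2,r3:Mul1
cycle 3: CDB Add1=12; issue SUB r0<-Add1 // r0:Add1,r1:12,r2:2,r3:Mul1
cycle 4: issue MUL r0<-Mul2 // r0:Mul2,r1:12,r2:2,r3:Mul1
cycle 5: CDB Add1=-4; issue SUB r1<-Add1 // r0:Mul2,r1:Add1,r2:2,r3:Mul1
cycle 6: stall // r0:Mul2,r1:Add1,r2:2,r3:Mul1
cycle 7: stall // r0:Mul2,r1:Add1,r2:2,r3:Mul1
cycle 8: CDB Mul1=24; issue MUL r1<-Mul1 // r0:Mul2,r1:Mul1,r2:2,r3:24
cycle 9: issue ADD r1<-Add2 // r0:Mul2,r1:Add2,r2:2,r3:24
cycle 10: CDB Add1=-12; stall // r0:Mul2,r1:Add2,r2:2,r3:24
cycle 11: stall // r0:Mul2,r1:Add2,r2:2,r3:24
cycle 12: stall // r0:Mul2,r1:Add2,r2:2,r3:24
cycle 13: CDB Mul2=288; issue MUL r0<-Mul2 // r0:Mul2,r1:Add2,r2:2,r3:24
cycle 14: stall // r0:Mul2,r1:Add2,r2:2,r3:24
cycle 15: CDB Mul1=-288; issue MUL r3<-Mul1 // r0:Mul2,r1:Add2,r2:2,r3:Mul1
cycle 16: - // r0:Mul2,r1:Add2,r2:2,r3:Mul1
cycle 17: CDB Add2=-264 // r0:Mul2,r1:-264,r2:2,r3:Mul1
cycle 18: - // r0:Mul2,r1:-264,r2:2,r3:Mul1
cycle 19: - // r0:Mul2,r1:-264,r2:2,r3:Mul1
cycle 20: - // r0:Mul2,r1:-264,r2:2,r3:Mul1
cycle 21: - // r0:Mul2,r1:-264,r2:2,r3:Mul1
cycle 22: CDB Mul2=-76032 // r0:-76032,r1:-264,r2:2,r3:Mul1
cycle 23: - // r0:-76032,r1:-264,r2:2,r3:Mul1
cycle 24: - // r0:-76032,r1:-264,r2:2,r3:Mul1
cycle 25: - // r0:-76032,r1:-264,r2:2,r3:Mul1
cycle 26: - // r0:-76032,r1:-264,r2:2,r3:Mul1
cycle 27: CDB Mul1=5780865024 // r0:-76032,r1:-264,r2:2,r3:5780865024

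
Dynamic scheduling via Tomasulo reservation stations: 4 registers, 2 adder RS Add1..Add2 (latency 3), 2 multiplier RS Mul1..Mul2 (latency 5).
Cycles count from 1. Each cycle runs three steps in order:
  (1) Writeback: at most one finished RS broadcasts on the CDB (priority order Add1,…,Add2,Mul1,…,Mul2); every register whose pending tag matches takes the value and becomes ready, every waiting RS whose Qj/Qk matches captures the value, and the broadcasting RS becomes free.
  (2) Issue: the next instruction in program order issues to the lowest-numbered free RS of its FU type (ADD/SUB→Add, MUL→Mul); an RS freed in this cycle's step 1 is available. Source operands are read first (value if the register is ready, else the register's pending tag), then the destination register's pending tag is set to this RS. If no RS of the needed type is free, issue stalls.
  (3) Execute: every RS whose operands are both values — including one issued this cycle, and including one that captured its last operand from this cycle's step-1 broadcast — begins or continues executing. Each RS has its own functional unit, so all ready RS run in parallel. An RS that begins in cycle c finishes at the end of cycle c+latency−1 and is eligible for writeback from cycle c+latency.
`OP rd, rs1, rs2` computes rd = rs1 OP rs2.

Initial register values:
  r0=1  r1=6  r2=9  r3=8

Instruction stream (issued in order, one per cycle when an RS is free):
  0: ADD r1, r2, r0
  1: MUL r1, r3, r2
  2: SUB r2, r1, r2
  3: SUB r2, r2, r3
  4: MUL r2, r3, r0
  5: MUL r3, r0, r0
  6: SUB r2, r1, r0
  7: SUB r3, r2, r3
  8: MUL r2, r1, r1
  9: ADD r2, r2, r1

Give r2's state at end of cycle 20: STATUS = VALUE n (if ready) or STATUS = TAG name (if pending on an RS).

  c1: issue ADD r1<-Add1  regs: r0:1,r1:Add1,r2:9,r3:8
  c2: issue MUL r1<-Mul1  regs: r0:1,r1:Mul1,r2:9,r3:8
  c3: issue SUB r2<-Add2  regs: r0:1,r1:Mul1,r2:Add2,r3:8
  c4: CDB Add1=10; issue SUB r2<-Add1  regs: r0:1,r1:Mul1,r2:Add1,r3:8
  c5: issue MUL r2<-Mul2  regs: r0:1,r1:Mul1,r2:Mul2,r3:8
  c6: stall  regs: r0:1,r1:Mul1,r2:Mul2,r3:8
  c7: CDB Mul1=72; issue MUL r3<-Mul1  regs: r0:1,r1:72,r2:Mul2,r3:Mul1
  c8: stall  regs: r0:1,r1:72,r2:Mul2,r3:Mul1
  c9: stall  regs: r0:1,r1:72,r2:Mul2,r3:Mul1
  c10: CDB Add2=63; issue SUB r2<-Add2  regs: r0:1,r1:72,r2:Add2,r3:Mul1
  c11: CDB Mul2=8; stall  regs: r0:1,r1:72,r2:Add2,r3:Mul1
  c12: CDB Mul1=1; stall  regs: r0:1,r1:72,r2:Add2,r3:1
  c13: CDB Add1=55; issue SUB r3<-Add1  regs: r0:1,r1:72,r2:Add2,r3:Add1
  c14: CDB Add2=71; issue MUL r2<-Mul1  regs: r0:1,r1:72,r2:Mul1,r3:Add1
  c15: issue ADD r2<-Add2  regs: r0:1,r1:72,r2:Add2,r3:Add1
  c16: -  regs: r0:1,r1:72,r2:Add2,r3:Add1
  c17: CDB Add1=70  regs: r0:1,r1:72,r2:Add2,r3:70
  c18: -  regs: r0:1,r1:72,r2:Add2,r3:70
  c19: CDB Mul1=5184  regs: r0:1,r1:72,r2:Add2,r3:70
  c20: -  regs: r0:1,r1:72,r2:Add2,r3:70

STATUS = TAG Add2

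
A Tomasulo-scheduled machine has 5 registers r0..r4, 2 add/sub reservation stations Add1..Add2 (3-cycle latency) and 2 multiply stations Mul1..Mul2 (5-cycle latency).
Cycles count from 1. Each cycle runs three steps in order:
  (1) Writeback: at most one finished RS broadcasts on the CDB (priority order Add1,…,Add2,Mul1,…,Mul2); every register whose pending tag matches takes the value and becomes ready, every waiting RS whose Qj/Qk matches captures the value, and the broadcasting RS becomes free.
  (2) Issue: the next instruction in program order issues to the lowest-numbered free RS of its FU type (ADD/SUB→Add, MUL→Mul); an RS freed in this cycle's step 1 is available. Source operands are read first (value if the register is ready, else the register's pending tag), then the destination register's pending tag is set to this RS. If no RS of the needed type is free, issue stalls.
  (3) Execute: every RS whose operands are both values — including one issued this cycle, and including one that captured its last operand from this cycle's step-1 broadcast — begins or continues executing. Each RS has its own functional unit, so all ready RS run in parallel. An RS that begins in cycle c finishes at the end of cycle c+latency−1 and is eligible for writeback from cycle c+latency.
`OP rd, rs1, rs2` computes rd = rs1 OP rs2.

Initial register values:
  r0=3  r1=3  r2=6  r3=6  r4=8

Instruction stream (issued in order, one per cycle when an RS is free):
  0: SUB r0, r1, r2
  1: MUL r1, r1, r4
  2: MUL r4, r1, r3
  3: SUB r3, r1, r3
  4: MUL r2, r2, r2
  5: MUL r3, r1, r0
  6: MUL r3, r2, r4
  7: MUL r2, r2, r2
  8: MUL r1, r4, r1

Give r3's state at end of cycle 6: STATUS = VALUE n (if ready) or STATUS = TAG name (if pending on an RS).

STATUS = TAG Add1

c1: issue SUB r0<-Add1 | r0:Add1,r1:3,r2:6,r3:6,r4:8
c2: issue MUL r1<-Mul1 | r0:Add1,r1:Mul1,r2:6,r3:6,r4:8
c3: issue MUL r4<-Mul2 | r0:Add1,r1:Mul1,r2:6,r3:6,r4:Mul2
c4: CDB Add1=-3; issue SUB r3<-Add1 | r0:-3,r1:Mul1,r2:6,r3:Add1,r4:Mul2
c5: stall | r0:-3,r1:Mul1,r2:6,r3:Add1,r4:Mul2
c6: stall | r0:-3,r1:Mul1,r2:6,r3:Add1,r4:Mul2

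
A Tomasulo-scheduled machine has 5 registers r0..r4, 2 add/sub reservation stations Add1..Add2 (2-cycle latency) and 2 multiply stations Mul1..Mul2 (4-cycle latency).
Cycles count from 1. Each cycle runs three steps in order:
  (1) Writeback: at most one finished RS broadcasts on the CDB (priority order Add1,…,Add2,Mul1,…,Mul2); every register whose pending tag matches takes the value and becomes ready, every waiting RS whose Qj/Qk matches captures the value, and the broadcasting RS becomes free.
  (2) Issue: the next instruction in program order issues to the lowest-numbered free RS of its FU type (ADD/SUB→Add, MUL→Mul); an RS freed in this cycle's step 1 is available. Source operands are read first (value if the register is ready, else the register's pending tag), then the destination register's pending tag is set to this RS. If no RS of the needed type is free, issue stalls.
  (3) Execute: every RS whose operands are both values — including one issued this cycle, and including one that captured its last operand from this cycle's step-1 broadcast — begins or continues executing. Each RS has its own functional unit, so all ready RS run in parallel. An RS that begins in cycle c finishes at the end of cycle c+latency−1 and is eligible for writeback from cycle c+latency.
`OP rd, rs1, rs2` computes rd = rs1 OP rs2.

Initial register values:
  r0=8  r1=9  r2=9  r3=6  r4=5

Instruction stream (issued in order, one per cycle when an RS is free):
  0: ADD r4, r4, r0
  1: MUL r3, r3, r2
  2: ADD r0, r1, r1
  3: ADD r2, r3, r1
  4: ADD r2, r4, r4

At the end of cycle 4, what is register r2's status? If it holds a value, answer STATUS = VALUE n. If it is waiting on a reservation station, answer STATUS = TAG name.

STATUS = TAG Add2

cycle 1: issue ADD r4<-Add1 // r0:8,r1:9,r2:9,r3:6,r4:Add1
cycle 2: issue MUL r3<-Mul1 // r0:8,r1:9,r2:9,r3:Mul1,r4:Add1
cycle 3: CDB Add1=13; issue ADD r0<-Add1 // r0:Add1,r1:9,r2:9,r3:Mul1,r4:13
cycle 4: issue ADD r2<-Add2 // r0:Add1,r1:9,r2:Add2,r3:Mul1,r4:13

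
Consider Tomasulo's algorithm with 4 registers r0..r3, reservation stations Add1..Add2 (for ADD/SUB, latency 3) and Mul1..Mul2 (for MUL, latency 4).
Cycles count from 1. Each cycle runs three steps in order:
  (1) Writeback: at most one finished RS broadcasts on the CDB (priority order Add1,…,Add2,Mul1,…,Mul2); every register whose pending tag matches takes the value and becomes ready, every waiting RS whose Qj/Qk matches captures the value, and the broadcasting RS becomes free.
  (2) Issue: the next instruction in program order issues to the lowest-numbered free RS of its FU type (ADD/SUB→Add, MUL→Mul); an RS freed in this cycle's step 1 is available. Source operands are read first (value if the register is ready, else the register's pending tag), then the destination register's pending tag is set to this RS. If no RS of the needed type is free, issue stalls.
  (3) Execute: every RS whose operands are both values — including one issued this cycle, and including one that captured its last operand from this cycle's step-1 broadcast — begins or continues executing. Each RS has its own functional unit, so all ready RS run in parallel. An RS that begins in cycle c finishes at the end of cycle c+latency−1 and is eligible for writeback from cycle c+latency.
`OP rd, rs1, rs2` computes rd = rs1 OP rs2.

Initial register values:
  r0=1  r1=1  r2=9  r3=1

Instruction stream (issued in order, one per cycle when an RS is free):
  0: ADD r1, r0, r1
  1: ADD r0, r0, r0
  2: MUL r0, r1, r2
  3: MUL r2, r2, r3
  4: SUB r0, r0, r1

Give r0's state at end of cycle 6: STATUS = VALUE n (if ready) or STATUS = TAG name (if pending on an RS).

STATUS = TAG Add1

  c1: issue ADD r1<-Add1  regs: r0:1,r1:Add1,r2:9,r3:1
  c2: issue ADD r0<-Add2  regs: r0:Add2,r1:Add1,r2:9,r3:1
  c3: issue MUL r0<-Mul1  regs: r0:Mul1,r1:Add1,r2:9,r3:1
  c4: CDB Add1=2; issue MUL r2<-Mul2  regs: r0:Mul1,r1:2,r2:Mul2,r3:1
  c5: CDB Add2=2; issue SUB r0<-Add1  regs: r0:Add1,r1:2,r2:Mul2,r3:1
  c6: -  regs: r0:Add1,r1:2,r2:Mul2,r3:1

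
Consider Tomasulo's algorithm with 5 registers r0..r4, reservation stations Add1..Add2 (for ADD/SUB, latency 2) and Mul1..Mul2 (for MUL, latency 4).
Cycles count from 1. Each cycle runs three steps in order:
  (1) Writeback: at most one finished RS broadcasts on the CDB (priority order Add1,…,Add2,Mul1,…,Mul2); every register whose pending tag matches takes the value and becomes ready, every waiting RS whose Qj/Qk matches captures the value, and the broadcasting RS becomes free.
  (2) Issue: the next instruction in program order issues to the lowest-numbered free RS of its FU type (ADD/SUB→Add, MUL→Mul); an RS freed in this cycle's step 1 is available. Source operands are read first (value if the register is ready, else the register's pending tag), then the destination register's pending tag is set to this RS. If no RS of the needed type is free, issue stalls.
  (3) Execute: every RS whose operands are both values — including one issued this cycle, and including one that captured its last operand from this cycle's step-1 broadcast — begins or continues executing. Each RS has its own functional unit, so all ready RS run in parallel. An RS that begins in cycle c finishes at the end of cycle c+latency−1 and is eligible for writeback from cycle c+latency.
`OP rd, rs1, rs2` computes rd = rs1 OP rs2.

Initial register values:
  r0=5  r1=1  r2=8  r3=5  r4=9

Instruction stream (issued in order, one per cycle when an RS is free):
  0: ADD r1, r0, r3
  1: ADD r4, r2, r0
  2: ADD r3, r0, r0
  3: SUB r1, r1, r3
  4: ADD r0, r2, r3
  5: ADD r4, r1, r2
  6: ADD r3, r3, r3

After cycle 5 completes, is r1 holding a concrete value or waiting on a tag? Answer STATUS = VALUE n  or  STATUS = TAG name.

c1: issue ADD r1<-Add1 | r0:5,r1:Add1,r2:8,r3:5,r4:9
c2: issue ADD r4<-Add2 | r0:5,r1:Add1,r2:8,r3:5,r4:Add2
c3: CDB Add1=10; issue ADD r3<-Add1 | r0:5,r1:10,r2:8,r3:Add1,r4:Add2
c4: CDB Add2=13; issue SUB r1<-Add2 | r0:5,r1:Add2,r2:8,r3:Add1,r4:13
c5: CDB Add1=10; issue ADD r0<-Add1 | r0:Add1,r1:Add2,r2:8,r3:10,r4:13

STATUS = TAG Add2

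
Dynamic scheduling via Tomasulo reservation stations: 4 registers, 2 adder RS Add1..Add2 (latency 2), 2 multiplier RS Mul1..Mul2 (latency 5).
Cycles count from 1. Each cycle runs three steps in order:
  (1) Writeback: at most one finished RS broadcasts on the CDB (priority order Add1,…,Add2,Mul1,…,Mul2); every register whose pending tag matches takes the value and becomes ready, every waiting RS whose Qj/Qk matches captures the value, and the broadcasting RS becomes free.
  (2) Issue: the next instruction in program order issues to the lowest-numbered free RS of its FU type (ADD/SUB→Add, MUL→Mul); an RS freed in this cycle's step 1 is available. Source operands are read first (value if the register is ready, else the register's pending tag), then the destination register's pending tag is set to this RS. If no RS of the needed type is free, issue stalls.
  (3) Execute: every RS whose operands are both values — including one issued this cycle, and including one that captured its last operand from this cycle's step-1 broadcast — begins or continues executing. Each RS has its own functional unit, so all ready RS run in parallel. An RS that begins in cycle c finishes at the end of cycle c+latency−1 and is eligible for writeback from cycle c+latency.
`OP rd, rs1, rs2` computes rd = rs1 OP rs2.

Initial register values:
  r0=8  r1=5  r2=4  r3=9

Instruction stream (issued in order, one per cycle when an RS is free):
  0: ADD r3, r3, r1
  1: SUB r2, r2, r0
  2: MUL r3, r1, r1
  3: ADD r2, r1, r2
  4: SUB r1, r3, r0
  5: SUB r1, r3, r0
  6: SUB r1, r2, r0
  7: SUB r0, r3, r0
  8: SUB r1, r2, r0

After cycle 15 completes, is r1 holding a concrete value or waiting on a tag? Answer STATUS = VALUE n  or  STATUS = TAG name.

STATUS = VALUE -16

c1: issue ADD r3<-Add1 | r0:8,r1:5,r2:4,r3:Add1
c2: issue SUB r2<-Add2 | r0:8,r1:5,r2:Add2,r3:Add1
c3: CDB Add1=14; issue MUL r3<-Mul1 | r0:8,r1:5,r2:Add2,r3:Mul1
c4: CDB Add2=-4; issue ADD r2<-Add1 | r0:8,r1:5,r2:Add1,r3:Mul1
c5: issue SUB r1<-Add2 | r0:8,r1:Add2,r2:Add1,r3:Mul1
c6: CDB Add1=1; issue SUB r1<-Add1 | r0:8,r1:Add1,r2:1,r3:Mul1
c7: stall | r0:8,r1:Add1,r2:1,r3:Mul1
c8: CDB Mul1=25; stall | r0:8,r1:Add1,r2:1,r3:25
c9: stall | r0:8,r1:Add1,r2:1,r3:25
c10: CDB Add1=17; issue SUB r1<-Add1 | r0:8,r1:Add1,r2:1,r3:25
c11: CDB Add2=17; issue SUB r0<-Add2 | r0:Add2,r1:Add1,r2:1,r3:25
c12: CDB Add1=-7; issue SUB r1<-Add1 | r0:Add2,r1:Add1,r2:1,r3:25
c13: CDB Add2=17 | r0:17,r1:Add1,r2:1,r3:25
c14: - | r0:17,r1:Add1,r2:1,r3:25
c15: CDB Add1=-16 | r0:17,r1:-16,r2:1,r3:25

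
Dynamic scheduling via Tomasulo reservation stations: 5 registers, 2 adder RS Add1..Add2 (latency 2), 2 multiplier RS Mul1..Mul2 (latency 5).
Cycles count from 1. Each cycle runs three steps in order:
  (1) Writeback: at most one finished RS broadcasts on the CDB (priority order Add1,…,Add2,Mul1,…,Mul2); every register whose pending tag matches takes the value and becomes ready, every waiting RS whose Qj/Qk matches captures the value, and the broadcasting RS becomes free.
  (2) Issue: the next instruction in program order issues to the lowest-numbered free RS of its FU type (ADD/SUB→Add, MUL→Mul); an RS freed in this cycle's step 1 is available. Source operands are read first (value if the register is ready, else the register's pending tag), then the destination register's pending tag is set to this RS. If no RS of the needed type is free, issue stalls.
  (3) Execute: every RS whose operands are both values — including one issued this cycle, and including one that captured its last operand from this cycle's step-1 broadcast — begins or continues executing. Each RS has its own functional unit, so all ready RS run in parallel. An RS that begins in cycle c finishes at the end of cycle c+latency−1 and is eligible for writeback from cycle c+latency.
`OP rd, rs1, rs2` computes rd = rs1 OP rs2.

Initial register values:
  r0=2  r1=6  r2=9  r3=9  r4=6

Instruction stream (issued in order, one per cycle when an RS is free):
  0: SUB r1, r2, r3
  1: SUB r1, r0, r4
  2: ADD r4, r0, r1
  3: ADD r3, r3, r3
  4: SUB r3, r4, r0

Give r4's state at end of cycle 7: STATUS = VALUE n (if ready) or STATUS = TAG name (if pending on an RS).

  c1: issue SUB r1<-Add1  regs: r0:2,r1:Add1,r2:9,r3:9,r4:6
  c2: issue SUB r1<-Add2  regs: r0:2,r1:Add2,r2:9,r3:9,r4:6
  c3: CDB Add1=0; issue ADD r4<-Add1  regs: r0:2,r1:Add2,r2:9,r3:9,r4:Add1
  c4: CDB Add2=-4; issue ADD r3<-Add2  regs: r0:2,r1:-4,r2:9,r3:Add2,r4:Add1
  c5: stall  regs: r0:2,r1:-4,r2:9,r3:Add2,r4:Add1
  c6: CDB Add1=-2; issue SUB r3<-Add1  regs: r0:2,r1:-4,r2:9,r3:Add1,r4:-2
  c7: CDB Add2=18  regs: r0:2,r1:-4,r2:9,r3:Add1,r4:-2

STATUS = VALUE -2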